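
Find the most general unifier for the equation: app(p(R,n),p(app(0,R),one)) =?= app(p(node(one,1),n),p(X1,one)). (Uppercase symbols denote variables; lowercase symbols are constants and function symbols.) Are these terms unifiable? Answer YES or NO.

Decompose app/2: p(R,n) =?= p(node(one,1),n),  p(app(0,R),one) =?= p(X1,one).
Decompose p/2: R =?= node(one,1),  n =?= n.
Bind R := node(one,1); substituting into the one remaining equation that mentions R gives: p(app(0,node(one,1)),one) =?= p(X1,one).
Delete trivial equation n =?= n.
Decompose p/2: app(0,node(one,1)) =?= X1,  one =?= one.
Bind X1 := app(0,node(one,1)); no other remaining equation mentions X1.
Delete trivial equation one =?= one.
No equations remain and no clash or occurs-check failure arose, so a unifier exists.

YES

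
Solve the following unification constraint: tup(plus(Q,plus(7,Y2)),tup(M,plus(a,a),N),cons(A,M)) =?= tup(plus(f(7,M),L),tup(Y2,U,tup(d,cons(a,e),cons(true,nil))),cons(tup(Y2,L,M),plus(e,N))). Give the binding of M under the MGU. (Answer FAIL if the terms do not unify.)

Decompose tup/3: plus(Q,plus(7,Y2)) =?= plus(f(7,M),L),  tup(M,plus(a,a),N) =?= tup(Y2,U,tup(d,cons(a,e),cons(true,nil))),  cons(A,M) =?= cons(tup(Y2,L,M),plus(e,N)).
Decompose plus/2: Q =?= f(7,M),  plus(7,Y2) =?= L.
Bind Q := f(7,M); no other remaining equation mentions Q.
Bind L := plus(7,Y2); substituting into the one remaining equation that mentions L gives: cons(A,M) =?= cons(tup(Y2,plus(7,Y2),M),plus(e,N)).
Decompose tup/3: M =?= Y2,  plus(a,a) =?= U,  N =?= tup(d,cons(a,e),cons(true,nil)).
Bind M := Y2; substituting into the one remaining equation that mentions M gives: cons(A,Y2) =?= cons(tup(Y2,plus(7,Y2),Y2),plus(e,N)). Substituting into the earlier binding gives Q := f(7,Y2).
Bind U := plus(a,a); no other remaining equation mentions U.
Bind N := tup(d,cons(a,e),cons(true,nil)); substituting into the remaining equation gives: cons(A,Y2) =?= cons(tup(Y2,plus(7,Y2),Y2),plus(e,tup(d,cons(a,e),cons(true,nil)))).
Decompose cons/2: A =?= tup(Y2,plus(7,Y2),Y2),  Y2 =?= plus(e,tup(d,cons(a,e),cons(true,nil))).
Bind A := tup(Y2,plus(7,Y2),Y2); no other remaining equation mentions A.
Bind Y2 := plus(e,tup(d,cons(a,e),cons(true,nil))). Substituting into the earlier bindings gives Q := f(7,plus(e,tup(d,cons(a,e),cons(true,nil)))), L := plus(7,plus(e,tup(d,cons(a,e),cons(true,nil)))), M := plus(e,tup(d,cons(a,e),cons(true,nil))), A := tup(plus(e,tup(d,cons(a,e),cons(true,nil))),plus(7,plus(e,tup(d,cons(a,e),cons(true,nil)))),plus(e,tup(d,cons(a,e),cons(true,nil)))).
MGU = { Q := f(7,plus(e,tup(d,cons(a,e),cons(true,nil)))), L := plus(7,plus(e,tup(d,cons(a,e),cons(true,nil)))), M := plus(e,tup(d,cons(a,e),cons(true,nil))), U := plus(a,a), N := tup(d,cons(a,e),cons(true,nil)), A := tup(plus(e,tup(d,cons(a,e),cons(true,nil))),plus(7,plus(e,tup(d,cons(a,e),cons(true,nil)))),plus(e,tup(d,cons(a,e),cons(true,nil)))), Y2 := plus(e,tup(d,cons(a,e),cons(true,nil))) }, so M := plus(e,tup(d,cons(a,e),cons(true,nil))).

plus(e,tup(d,cons(a,e),cons(true,nil)))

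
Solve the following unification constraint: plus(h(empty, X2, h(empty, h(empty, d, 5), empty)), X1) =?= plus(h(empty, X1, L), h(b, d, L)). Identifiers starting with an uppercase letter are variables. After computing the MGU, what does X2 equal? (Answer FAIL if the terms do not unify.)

h(b, d, h(empty, h(empty, d, 5), empty))

Decompose plus/2: h(empty, X2, h(empty, h(empty, d, 5), empty)) =?= h(empty, X1, L),  X1 =?= h(b, d, L).
Decompose h/3: empty =?= empty,  X2 =?= X1,  h(empty, h(empty, d, 5), empty) =?= L.
Delete trivial equation empty =?= empty.
Bind X2 := X1; no other remaining equation mentions X2.
Bind L := h(empty, h(empty, d, 5), empty); substituting into the remaining equation gives: X1 =?= h(b, d, h(empty, h(empty, d, 5), empty)).
Bind X1 := h(b, d, h(empty, h(empty, d, 5), empty)). Substituting into the earlier binding gives X2 := h(b, d, h(empty, h(empty, d, 5), empty)).
MGU = { X2 -> h(b, d, h(empty, h(empty, d, 5), empty)), L -> h(empty, h(empty, d, 5), empty), X1 -> h(b, d, h(empty, h(empty, d, 5), empty)) }, so X2 -> h(b, d, h(empty, h(empty, d, 5), empty)).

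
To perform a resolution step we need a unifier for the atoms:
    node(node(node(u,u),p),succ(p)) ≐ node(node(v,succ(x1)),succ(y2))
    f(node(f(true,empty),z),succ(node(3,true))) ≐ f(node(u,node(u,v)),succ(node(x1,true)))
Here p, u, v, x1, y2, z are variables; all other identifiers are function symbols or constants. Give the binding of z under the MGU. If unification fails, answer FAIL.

node(f(true,empty),node(f(true,empty),f(true,empty)))

Decompose node/2: node(node(u,u),p) ≐ node(v,succ(x1)),  succ(p) ≐ succ(y2).
Decompose node/2: node(u,u) ≐ v,  p ≐ succ(x1).
Bind v := node(u,u); substituting into the one remaining equation that mentions v gives: f(node(f(true,empty),z),succ(node(3,true))) ≐ f(node(u,node(u,node(u,u))),succ(node(x1,true))).
Bind p := succ(x1); substituting into the one remaining equation that mentions p gives: succ(succ(x1)) ≐ succ(y2).
Decompose succ/1: succ(x1) ≐ y2.
Bind y2 := succ(x1); no other remaining equation mentions y2.
Decompose f/2: node(f(true,empty),z) ≐ node(u,node(u,node(u,u))),  succ(node(3,true)) ≐ succ(node(x1,true)).
Decompose node/2: f(true,empty) ≐ u,  z ≐ node(u,node(u,u)).
Bind u := f(true,empty); substituting into the one remaining equation that mentions u gives: z ≐ node(f(true,empty),node(f(true,empty),f(true,empty))). Substituting into the earlier binding gives v := node(f(true,empty),f(true,empty)).
Bind z := node(f(true,empty),node(f(true,empty),f(true,empty))); no other remaining equation mentions z.
Decompose succ/1: node(3,true) ≐ node(x1,true).
Decompose node/2: 3 ≐ x1,  true ≐ true.
Bind x1 := 3; no other remaining equation mentions x1. Substituting into the earlier bindings gives p := succ(3), y2 := succ(3).
Delete trivial equation true ≐ true.
MGU = { v -> node(f(true,empty),f(true,empty)), p -> succ(3), y2 -> succ(3), u -> f(true,empty), z -> node(f(true,empty),node(f(true,empty),f(true,empty))), x1 -> 3 }, so z -> node(f(true,empty),node(f(true,empty),f(true,empty))).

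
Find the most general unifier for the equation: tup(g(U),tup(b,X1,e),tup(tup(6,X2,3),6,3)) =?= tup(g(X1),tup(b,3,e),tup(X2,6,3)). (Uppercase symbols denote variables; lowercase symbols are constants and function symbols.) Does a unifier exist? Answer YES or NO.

NO

Decompose tup/3: g(U) =?= g(X1),  tup(b,X1,e) =?= tup(b,3,e),  tup(tup(6,X2,3),6,3) =?= tup(X2,6,3).
Decompose g/1: U =?= X1.
Bind U := X1; no other remaining equation mentions U.
Decompose tup/3: b =?= b,  X1 =?= 3,  e =?= e.
Delete trivial equation b =?= b.
Bind X1 := 3; no other remaining equation mentions X1. Substituting into the earlier binding gives U := 3.
Delete trivial equation e =?= e.
Decompose tup/3: tup(6,X2,3) =?= X2,  6 =?= 6,  3 =?= 3.
Occurs check fails: X2 occurs in tup(6,X2,3); the equation X2 =?= tup(6,X2,3) has no finite solution.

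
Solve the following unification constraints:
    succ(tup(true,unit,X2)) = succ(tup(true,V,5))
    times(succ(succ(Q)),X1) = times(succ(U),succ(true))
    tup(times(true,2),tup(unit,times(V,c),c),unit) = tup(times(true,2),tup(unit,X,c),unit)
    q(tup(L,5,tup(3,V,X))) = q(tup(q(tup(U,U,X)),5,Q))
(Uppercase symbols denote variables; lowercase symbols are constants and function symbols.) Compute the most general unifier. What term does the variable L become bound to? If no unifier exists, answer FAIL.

q(tup(succ(tup(3,unit,times(unit,c))),succ(tup(3,unit,times(unit,c))),times(unit,c)))

Decompose succ/1: tup(true,unit,X2) = tup(true,V,5).
Decompose tup/3: true = true,  unit = V,  X2 = 5.
Delete trivial equation true = true.
Bind V := unit; substituting into the 2 remaining equations that mention V gives: tup(times(true,2),tup(unit,times(unit,c),c),unit) = tup(times(true,2),tup(unit,X,c),unit),  q(tup(L,5,tup(3,unit,X))) = q(tup(q(tup(U,U,X)),5,Q)).
Bind X2 := 5; no other remaining equation mentions X2.
Decompose times/2: succ(succ(Q)) = succ(U),  X1 = succ(true).
Decompose succ/1: succ(Q) = U.
Bind U := succ(Q); substituting into the one remaining equation that mentions U gives: q(tup(L,5,tup(3,unit,X))) = q(tup(q(tup(succ(Q),succ(Q),X)),5,Q)).
Bind X1 := succ(true); no other remaining equation mentions X1.
Decompose tup/3: times(true,2) = times(true,2),  tup(unit,times(unit,c),c) = tup(unit,X,c),  unit = unit.
Delete trivial equation times(true,2) = times(true,2).
Decompose tup/3: unit = unit,  times(unit,c) = X,  c = c.
Delete trivial equation unit = unit.
Bind X := times(unit,c); substituting into the one remaining equation that mentions X gives: q(tup(L,5,tup(3,unit,times(unit,c)))) = q(tup(q(tup(succ(Q),succ(Q),times(unit,c))),5,Q)).
Delete trivial equation c = c.
Delete trivial equation unit = unit.
Decompose q/1: tup(L,5,tup(3,unit,times(unit,c))) = tup(q(tup(succ(Q),succ(Q),times(unit,c))),5,Q).
Decompose tup/3: L = q(tup(succ(Q),succ(Q),times(unit,c))),  5 = 5,  tup(3,unit,times(unit,c)) = Q.
Bind L := q(tup(succ(Q),succ(Q),times(unit,c))); no other remaining equation mentions L.
Delete trivial equation 5 = 5.
Bind Q := tup(3,unit,times(unit,c)). Substituting into the earlier bindings gives U := succ(tup(3,unit,times(unit,c))), L := q(tup(succ(tup(3,unit,times(unit,c))),succ(tup(3,unit,times(unit,c))),times(unit,c))).
MGU = { V -> unit, X2 -> 5, U -> succ(tup(3,unit,times(unit,c))), X1 -> succ(true), X -> times(unit,c), L -> q(tup(succ(tup(3,unit,times(unit,c))),succ(tup(3,unit,times(unit,c))),times(unit,c))), Q -> tup(3,unit,times(unit,c)) }, so L -> q(tup(succ(tup(3,unit,times(unit,c))),succ(tup(3,unit,times(unit,c))),times(unit,c))).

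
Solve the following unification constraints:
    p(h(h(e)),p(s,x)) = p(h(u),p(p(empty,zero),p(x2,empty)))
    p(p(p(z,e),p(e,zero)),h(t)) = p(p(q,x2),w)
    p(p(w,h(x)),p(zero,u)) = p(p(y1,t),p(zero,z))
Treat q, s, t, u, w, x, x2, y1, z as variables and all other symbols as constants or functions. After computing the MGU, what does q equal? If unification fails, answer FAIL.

Decompose p/2: h(h(e)) = h(u),  p(s,x) = p(p(empty,zero),p(x2,empty)).
Decompose h/1: h(e) = u.
Bind u := h(e); substituting into the one remaining equation that mentions u gives: p(p(w,h(x)),p(zero,h(e))) = p(p(y1,t),p(zero,z)).
Decompose p/2: s = p(empty,zero),  x = p(x2,empty).
Bind s := p(empty,zero); no other remaining equation mentions s.
Bind x := p(x2,empty); substituting into the one remaining equation that mentions x gives: p(p(w,h(p(x2,empty))),p(zero,h(e))) = p(p(y1,t),p(zero,z)).
Decompose p/2: p(p(z,e),p(e,zero)) = p(q,x2),  h(t) = w.
Decompose p/2: p(z,e) = q,  p(e,zero) = x2.
Bind q := p(z,e); no other remaining equation mentions q.
Bind x2 := p(e,zero); substituting into the one remaining equation that mentions x2 gives: p(p(w,h(p(p(e,zero),empty))),p(zero,h(e))) = p(p(y1,t),p(zero,z)). Substituting into the earlier binding gives x := p(p(e,zero),empty).
Bind w := h(t); substituting into the remaining equation gives: p(p(h(t),h(p(p(e,zero),empty))),p(zero,h(e))) = p(p(y1,t),p(zero,z)).
Decompose p/2: p(h(t),h(p(p(e,zero),empty))) = p(y1,t),  p(zero,h(e)) = p(zero,z).
Decompose p/2: h(t) = y1,  h(p(p(e,zero),empty)) = t.
Bind y1 := h(t); no other remaining equation mentions y1.
Bind t := h(p(p(e,zero),empty)); no other remaining equation mentions t. Substituting into the earlier bindings gives w := h(h(p(p(e,zero),empty))), y1 := h(h(p(p(e,zero),empty))).
Decompose p/2: zero = zero,  h(e) = z.
Delete trivial equation zero = zero.
Bind z := h(e). Substituting into the earlier binding gives q := p(h(e),e).
MGU = { u := h(e), s := p(empty,zero), x := p(p(e,zero),empty), q := p(h(e),e), x2 := p(e,zero), w := h(h(p(p(e,zero),empty))), y1 := h(h(p(p(e,zero),empty))), t := h(p(p(e,zero),empty)), z := h(e) }, so q := p(h(e),e).

p(h(e),e)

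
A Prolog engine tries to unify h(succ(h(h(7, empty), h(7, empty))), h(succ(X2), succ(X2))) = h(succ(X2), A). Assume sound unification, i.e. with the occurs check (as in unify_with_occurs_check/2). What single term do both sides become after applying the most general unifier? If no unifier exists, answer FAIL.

h(succ(h(h(7, empty), h(7, empty))), h(succ(h(h(7, empty), h(7, empty))), succ(h(h(7, empty), h(7, empty)))))

Decompose h/2: succ(h(h(7, empty), h(7, empty))) = succ(X2),  h(succ(X2), succ(X2)) = A.
Decompose succ/1: h(h(7, empty), h(7, empty)) = X2.
Bind X2 := h(h(7, empty), h(7, empty)); substituting into the remaining equation gives: h(succ(h(h(7, empty), h(7, empty))), succ(h(h(7, empty), h(7, empty)))) = A.
Bind A := h(succ(h(h(7, empty), h(7, empty))), succ(h(h(7, empty), h(7, empty)))).
Applying the MGU to either side gives h(succ(h(h(7, empty), h(7, empty))), h(succ(h(h(7, empty), h(7, empty))), succ(h(h(7, empty), h(7, empty))))).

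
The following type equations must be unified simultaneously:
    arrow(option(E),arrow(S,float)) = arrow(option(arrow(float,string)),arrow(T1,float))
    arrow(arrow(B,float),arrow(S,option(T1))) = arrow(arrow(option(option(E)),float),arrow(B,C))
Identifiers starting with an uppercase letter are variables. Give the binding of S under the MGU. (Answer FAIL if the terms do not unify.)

Decompose arrow/2: option(E) = option(arrow(float,string)),  arrow(S,float) = arrow(T1,float).
Decompose option/1: E = arrow(float,string).
Bind E := arrow(float,string); substituting into the one remaining equation that mentions E gives: arrow(arrow(B,float),arrow(S,option(T1))) = arrow(arrow(option(option(arrow(float,string))),float),arrow(B,C)).
Decompose arrow/2: S = T1,  float = float.
Bind S := T1; substituting into the one remaining equation that mentions S gives: arrow(arrow(B,float),arrow(T1,option(T1))) = arrow(arrow(option(option(arrow(float,string))),float),arrow(B,C)).
Delete trivial equation float = float.
Decompose arrow/2: arrow(B,float) = arrow(option(option(arrow(float,string))),float),  arrow(T1,option(T1)) = arrow(B,C).
Decompose arrow/2: B = option(option(arrow(float,string))),  float = float.
Bind B := option(option(arrow(float,string))); substituting into the one remaining equation that mentions B gives: arrow(T1,option(T1)) = arrow(option(option(arrow(float,string))),C).
Delete trivial equation float = float.
Decompose arrow/2: T1 = option(option(arrow(float,string))),  option(T1) = C.
Bind T1 := option(option(arrow(float,string))); substituting into the remaining equation gives: option(option(option(arrow(float,string)))) = C. Substituting into the earlier binding gives S := option(option(arrow(float,string))).
Bind C := option(option(option(arrow(float,string)))).
MGU = { E -> arrow(float,string), S -> option(option(arrow(float,string))), B -> option(option(arrow(float,string))), T1 -> option(option(arrow(float,string))), C -> option(option(option(arrow(float,string)))) }, so S -> option(option(arrow(float,string))).

option(option(arrow(float,string)))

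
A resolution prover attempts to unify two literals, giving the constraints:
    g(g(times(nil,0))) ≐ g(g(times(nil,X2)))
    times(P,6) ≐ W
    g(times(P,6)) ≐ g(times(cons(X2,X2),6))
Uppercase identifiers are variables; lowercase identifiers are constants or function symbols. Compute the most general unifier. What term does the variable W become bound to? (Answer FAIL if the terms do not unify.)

Decompose g/1: g(times(nil,0)) ≐ g(times(nil,X2)).
Decompose g/1: times(nil,0) ≐ times(nil,X2).
Decompose times/2: nil ≐ nil,  0 ≐ X2.
Delete trivial equation nil ≐ nil.
Bind X2 := 0; substituting into the one remaining equation that mentions X2 gives: g(times(P,6)) ≐ g(times(cons(0,0),6)).
Bind W := times(P,6); no other remaining equation mentions W.
Decompose g/1: times(P,6) ≐ times(cons(0,0),6).
Decompose times/2: P ≐ cons(0,0),  6 ≐ 6.
Bind P := cons(0,0); no other remaining equation mentions P. Substituting into the earlier binding gives W := times(cons(0,0),6).
Delete trivial equation 6 ≐ 6.
MGU = { X2 -> 0, W -> times(cons(0,0),6), P -> cons(0,0) }, so W -> times(cons(0,0),6).

times(cons(0,0),6)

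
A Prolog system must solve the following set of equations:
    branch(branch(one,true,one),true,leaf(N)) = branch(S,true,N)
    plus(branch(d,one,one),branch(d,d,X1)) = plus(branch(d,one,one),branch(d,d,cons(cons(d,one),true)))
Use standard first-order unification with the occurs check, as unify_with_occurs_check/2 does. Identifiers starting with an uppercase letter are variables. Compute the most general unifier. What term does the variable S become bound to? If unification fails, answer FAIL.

Decompose branch/3: branch(one,true,one) = S,  true = true,  leaf(N) = N.
Bind S := branch(one,true,one); no other remaining equation mentions S.
Delete trivial equation true = true.
Occurs check fails: N occurs in leaf(N); the equation N = leaf(N) has no finite solution.

FAIL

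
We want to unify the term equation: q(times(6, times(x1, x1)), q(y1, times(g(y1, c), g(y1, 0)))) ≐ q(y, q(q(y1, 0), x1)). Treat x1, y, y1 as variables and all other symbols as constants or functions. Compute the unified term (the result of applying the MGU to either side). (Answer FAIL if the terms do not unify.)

Decompose q/2: times(6, times(x1, x1)) ≐ y,  q(y1, times(g(y1, c), g(y1, 0))) ≐ q(q(y1, 0), x1).
Bind y := times(6, times(x1, x1)); no other remaining equation mentions y.
Decompose q/2: y1 ≐ q(y1, 0),  times(g(y1, c), g(y1, 0)) ≐ x1.
Occurs check fails: y1 occurs in q(y1, 0); the equation y1 ≐ q(y1, 0) has no finite solution.

FAIL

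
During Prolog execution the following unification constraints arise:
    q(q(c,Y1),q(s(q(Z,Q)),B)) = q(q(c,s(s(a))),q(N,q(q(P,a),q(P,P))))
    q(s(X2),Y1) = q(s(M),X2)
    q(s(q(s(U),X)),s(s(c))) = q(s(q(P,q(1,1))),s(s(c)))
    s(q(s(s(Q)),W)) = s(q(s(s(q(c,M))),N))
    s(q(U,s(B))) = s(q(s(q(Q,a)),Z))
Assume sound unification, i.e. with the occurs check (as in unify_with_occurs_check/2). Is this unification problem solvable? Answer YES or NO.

YES

Decompose q/2: q(c,Y1) = q(c,s(s(a))),  q(s(q(Z,Q)),B) = q(N,q(q(P,a),q(P,P))).
Decompose q/2: c = c,  Y1 = s(s(a)).
Delete trivial equation c = c.
Bind Y1 := s(s(a)); substituting into the one remaining equation that mentions Y1 gives: q(s(X2),s(s(a))) = q(s(M),X2).
Decompose q/2: s(q(Z,Q)) = N,  B = q(q(P,a),q(P,P)).
Bind N := s(q(Z,Q)); substituting into the one remaining equation that mentions N gives: s(q(s(s(Q)),W)) = s(q(s(s(q(c,M))),s(q(Z,Q)))).
Bind B := q(q(P,a),q(P,P)); substituting into the one remaining equation that mentions B gives: s(q(U,s(q(q(P,a),q(P,P))))) = s(q(s(q(Q,a)),Z)).
Decompose q/2: s(X2) = s(M),  s(s(a)) = X2.
Decompose s/1: X2 = M.
Bind X2 := M; substituting into the one remaining equation that mentions X2 gives: s(s(a)) = M.
Bind M := s(s(a)); substituting into the one remaining equation that mentions M gives: s(q(s(s(Q)),W)) = s(q(s(s(q(c,s(s(a))))),s(q(Z,Q)))). Substituting into the earlier binding gives X2 := s(s(a)).
Decompose q/2: s(q(s(U),X)) = s(q(P,q(1,1))),  s(s(c)) = s(s(c)).
Decompose s/1: q(s(U),X) = q(P,q(1,1)).
Decompose q/2: s(U) = P,  X = q(1,1).
Bind P := s(U); substituting into the one remaining equation that mentions P gives: s(q(U,s(q(q(s(U),a),q(s(U),s(U)))))) = s(q(s(q(Q,a)),Z)). Substituting into the earlier binding gives B := q(q(s(U),a),q(s(U),s(U))).
Bind X := q(1,1); no other remaining equation mentions X.
Delete trivial equation s(s(c)) = s(s(c)).
Decompose s/1: q(s(s(Q)),W) = q(s(s(q(c,s(s(a))))),s(q(Z,Q))).
Decompose q/2: s(s(Q)) = s(s(q(c,s(s(a))))),  W = s(q(Z,Q)).
Decompose s/1: s(Q) = s(q(c,s(s(a)))).
Decompose s/1: Q = q(c,s(s(a))).
Bind Q := q(c,s(s(a))); substituting into the remaining equations gives: W = s(q(Z,q(c,s(s(a))))),  s(q(U,s(q(q(s(U),a),q(s(U),s(U)))))) = s(q(s(q(q(c,s(s(a))),a)),Z)). Substituting into the earlier binding gives N := s(q(Z,q(c,s(s(a))))).
Bind W := s(q(Z,q(c,s(s(a))))); no other remaining equation mentions W.
Decompose s/1: q(U,s(q(q(s(U),a),q(s(U),s(U))))) = q(s(q(q(c,s(s(a))),a)),Z).
Decompose q/2: U = s(q(q(c,s(s(a))),a)),  s(q(q(s(U),a),q(s(U),s(U)))) = Z.
Bind U := s(q(q(c,s(s(a))),a)); substituting into the remaining equation gives: s(q(q(s(s(q(q(c,s(s(a))),a))),a),q(s(s(q(q(c,s(s(a))),a))),s(s(q(q(c,s(s(a))),a)))))) = Z. Substituting into the earlier bindings gives B := q(q(s(s(q(q(c,s(s(a))),a))),a),q(s(s(q(q(c,s(s(a))),a))),s(s(q(q(c,s(s(a))),a))))), P := s(s(q(q(c,s(s(a))),a))).
Bind Z := s(q(q(s(s(q(q(c,s(s(a))),a))),a),q(s(s(q(q(c,s(s(a))),a))),s(s(q(q(c,s(s(a))),a)))))). Substituting into the earlier bindings gives N := s(q(s(q(q(s(s(q(q(c,s(s(a))),a))),a),q(s(s(q(q(c,s(s(a))),a))),s(s(q(q(c,s(s(a))),a)))))),q(c,s(s(a))))), W := s(q(s(q(q(s(s(q(q(c,s(s(a))),a))),a),q(s(s(q(q(c,s(s(a))),a))),s(s(q(q(c,s(s(a))),a)))))),q(c,s(s(a))))).
No equations remain and no clash or occurs-check failure arose, so a unifier exists.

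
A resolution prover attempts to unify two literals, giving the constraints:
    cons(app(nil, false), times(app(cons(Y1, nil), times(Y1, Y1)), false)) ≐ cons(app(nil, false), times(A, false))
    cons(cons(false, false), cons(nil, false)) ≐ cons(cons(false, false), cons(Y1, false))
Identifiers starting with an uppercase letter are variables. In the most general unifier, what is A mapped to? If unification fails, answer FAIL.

Decompose cons/2: app(nil, false) ≐ app(nil, false),  times(app(cons(Y1, nil), times(Y1, Y1)), false) ≐ times(A, false).
Delete trivial equation app(nil, false) ≐ app(nil, false).
Decompose times/2: app(cons(Y1, nil), times(Y1, Y1)) ≐ A,  false ≐ false.
Bind A := app(cons(Y1, nil), times(Y1, Y1)); no other remaining equation mentions A.
Delete trivial equation false ≐ false.
Decompose cons/2: cons(false, false) ≐ cons(false, false),  cons(nil, false) ≐ cons(Y1, false).
Delete trivial equation cons(false, false) ≐ cons(false, false).
Decompose cons/2: nil ≐ Y1,  false ≐ false.
Bind Y1 := nil; no other remaining equation mentions Y1. Substituting into the earlier binding gives A := app(cons(nil, nil), times(nil, nil)).
Delete trivial equation false ≐ false.
MGU = { A -> app(cons(nil, nil), times(nil, nil)), Y1 -> nil }, so A -> app(cons(nil, nil), times(nil, nil)).

app(cons(nil, nil), times(nil, nil))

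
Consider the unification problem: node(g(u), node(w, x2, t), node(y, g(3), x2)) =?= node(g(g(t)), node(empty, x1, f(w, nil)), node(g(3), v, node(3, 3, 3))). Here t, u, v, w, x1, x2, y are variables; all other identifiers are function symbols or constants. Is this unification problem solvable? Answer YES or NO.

Decompose node/3: g(u) =?= g(g(t)),  node(w, x2, t) =?= node(empty, x1, f(w, nil)),  node(y, g(3), x2) =?= node(g(3), v, node(3, 3, 3)).
Decompose g/1: u =?= g(t).
Bind u := g(t); no other remaining equation mentions u.
Decompose node/3: w =?= empty,  x2 =?= x1,  t =?= f(w, nil).
Bind w := empty; substituting into the one remaining equation that mentions w gives: t =?= f(empty, nil).
Bind x2 := x1; substituting into the one remaining equation that mentions x2 gives: node(y, g(3), x1) =?= node(g(3), v, node(3, 3, 3)).
Bind t := f(empty, nil); no other remaining equation mentions t. Substituting into the earlier binding gives u := g(f(empty, nil)).
Decompose node/3: y =?= g(3),  g(3) =?= v,  x1 =?= node(3, 3, 3).
Bind y := g(3); no other remaining equation mentions y.
Bind v := g(3); no other remaining equation mentions v.
Bind x1 := node(3, 3, 3). Substituting into the earlier binding gives x2 := node(3, 3, 3).
No equations remain and no clash or occurs-check failure arose, so a unifier exists.

YES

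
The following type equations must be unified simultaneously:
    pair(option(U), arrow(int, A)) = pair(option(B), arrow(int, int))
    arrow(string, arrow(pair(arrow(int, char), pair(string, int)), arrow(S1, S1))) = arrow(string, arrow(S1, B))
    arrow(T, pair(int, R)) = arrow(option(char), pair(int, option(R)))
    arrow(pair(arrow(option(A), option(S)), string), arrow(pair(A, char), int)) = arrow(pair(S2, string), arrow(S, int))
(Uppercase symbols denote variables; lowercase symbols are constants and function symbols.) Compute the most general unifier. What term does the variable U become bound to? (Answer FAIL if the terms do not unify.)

FAIL

Decompose pair/2: option(U) = option(B),  arrow(int, A) = arrow(int, int).
Decompose option/1: U = B.
Bind U := B; no other remaining equation mentions U.
Decompose arrow/2: int = int,  A = int.
Delete trivial equation int = int.
Bind A := int; substituting into the one remaining equation that mentions A gives: arrow(pair(arrow(option(int), option(S)), string), arrow(pair(int, char), int)) = arrow(pair(S2, string), arrow(S, int)).
Decompose arrow/2: string = string,  arrow(pair(arrow(int, char), pair(string, int)), arrow(S1, S1)) = arrow(S1, B).
Delete trivial equation string = string.
Decompose arrow/2: pair(arrow(int, char), pair(string, int)) = S1,  arrow(S1, S1) = B.
Bind S1 := pair(arrow(int, char), pair(string, int)); substituting into the one remaining equation that mentions S1 gives: arrow(pair(arrow(int, char), pair(string, int)), pair(arrow(int, char), pair(string, int))) = B.
Bind B := arrow(pair(arrow(int, char), pair(string, int)), pair(arrow(int, char), pair(string, int))); no other remaining equation mentions B. Substituting into the earlier binding gives U := arrow(pair(arrow(int, char), pair(string, int)), pair(arrow(int, char), pair(string, int))).
Decompose arrow/2: T = option(char),  pair(int, R) = pair(int, option(R)).
Bind T := option(char); no other remaining equation mentions T.
Decompose pair/2: int = int,  R = option(R).
Delete trivial equation int = int.
Occurs check fails: R occurs in option(R); the equation R = option(R) has no finite solution.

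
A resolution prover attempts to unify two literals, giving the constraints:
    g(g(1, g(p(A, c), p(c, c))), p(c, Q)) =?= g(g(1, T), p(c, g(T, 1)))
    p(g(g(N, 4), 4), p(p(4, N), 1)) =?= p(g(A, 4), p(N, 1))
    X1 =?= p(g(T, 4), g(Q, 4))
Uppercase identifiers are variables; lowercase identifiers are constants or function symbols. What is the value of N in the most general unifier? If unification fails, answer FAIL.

Decompose g/2: g(1, g(p(A, c), p(c, c))) =?= g(1, T),  p(c, Q) =?= p(c, g(T, 1)).
Decompose g/2: 1 =?= 1,  g(p(A, c), p(c, c)) =?= T.
Delete trivial equation 1 =?= 1.
Bind T := g(p(A, c), p(c, c)); substituting into the 2 remaining equations that mention T gives: p(c, Q) =?= p(c, g(g(p(A, c), p(c, c)), 1)),  X1 =?= p(g(g(p(A, c), p(c, c)), 4), g(Q, 4)).
Decompose p/2: c =?= c,  Q =?= g(g(p(A, c), p(c, c)), 1).
Delete trivial equation c =?= c.
Bind Q := g(g(p(A, c), p(c, c)), 1); substituting into the one remaining equation that mentions Q gives: X1 =?= p(g(g(p(A, c), p(c, c)), 4), g(g(g(p(A, c), p(c, c)), 1), 4)).
Decompose p/2: g(g(N, 4), 4) =?= g(A, 4),  p(p(4, N), 1) =?= p(N, 1).
Decompose g/2: g(N, 4) =?= A,  4 =?= 4.
Bind A := g(N, 4); substituting into the one remaining equation that mentions A gives: X1 =?= p(g(g(p(g(N, 4), c), p(c, c)), 4), g(g(g(p(g(N, 4), c), p(c, c)), 1), 4)). Substituting into the earlier bindings gives T := g(p(g(N, 4), c), p(c, c)), Q := g(g(p(g(N, 4), c), p(c, c)), 1).
Delete trivial equation 4 =?= 4.
Decompose p/2: p(4, N) =?= N,  1 =?= 1.
Occurs check fails: N occurs in p(4, N); the equation N =?= p(4, N) has no finite solution.

FAIL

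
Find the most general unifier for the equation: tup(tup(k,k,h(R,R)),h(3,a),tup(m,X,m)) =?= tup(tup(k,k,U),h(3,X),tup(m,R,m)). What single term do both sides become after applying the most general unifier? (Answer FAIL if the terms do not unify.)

tup(tup(k,k,h(a,a)),h(3,a),tup(m,a,m))

Decompose tup/3: tup(k,k,h(R,R)) =?= tup(k,k,U),  h(3,a) =?= h(3,X),  tup(m,X,m) =?= tup(m,R,m).
Decompose tup/3: k =?= k,  k =?= k,  h(R,R) =?= U.
Delete trivial equation k =?= k.
Delete trivial equation k =?= k.
Bind U := h(R,R); no other remaining equation mentions U.
Decompose h/2: 3 =?= 3,  a =?= X.
Delete trivial equation 3 =?= 3.
Bind X := a; substituting into the remaining equation gives: tup(m,a,m) =?= tup(m,R,m).
Decompose tup/3: m =?= m,  a =?= R,  m =?= m.
Delete trivial equation m =?= m.
Bind R := a; no other remaining equation mentions R. Substituting into the earlier binding gives U := h(a,a).
Delete trivial equation m =?= m.
Applying the MGU to either side gives tup(tup(k,k,h(a,a)),h(3,a),tup(m,a,m)).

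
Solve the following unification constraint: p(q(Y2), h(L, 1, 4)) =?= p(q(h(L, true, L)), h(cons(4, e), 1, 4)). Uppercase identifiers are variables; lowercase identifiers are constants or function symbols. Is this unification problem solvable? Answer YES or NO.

Decompose p/2: q(Y2) =?= q(h(L, true, L)),  h(L, 1, 4) =?= h(cons(4, e), 1, 4).
Decompose q/1: Y2 =?= h(L, true, L).
Bind Y2 := h(L, true, L); no other remaining equation mentions Y2.
Decompose h/3: L =?= cons(4, e),  1 =?= 1,  4 =?= 4.
Bind L := cons(4, e); no other remaining equation mentions L. Substituting into the earlier binding gives Y2 := h(cons(4, e), true, cons(4, e)).
Delete trivial equation 1 =?= 1.
Delete trivial equation 4 =?= 4.
No equations remain and no clash or occurs-check failure arose, so a unifier exists.

YES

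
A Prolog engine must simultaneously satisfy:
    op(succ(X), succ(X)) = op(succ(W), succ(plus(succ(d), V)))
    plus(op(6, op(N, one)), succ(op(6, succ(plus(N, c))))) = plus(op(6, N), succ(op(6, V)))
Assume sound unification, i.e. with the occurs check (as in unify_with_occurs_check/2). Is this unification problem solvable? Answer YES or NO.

NO

Decompose op/2: succ(X) = succ(W),  succ(X) = succ(plus(succ(d), V)).
Decompose succ/1: X = W.
Bind X := W; substituting into the one remaining equation that mentions X gives: succ(W) = succ(plus(succ(d), V)).
Decompose succ/1: W = plus(succ(d), V).
Bind W := plus(succ(d), V); no other remaining equation mentions W. Substituting into the earlier binding gives X := plus(succ(d), V).
Decompose plus/2: op(6, op(N, one)) = op(6, N),  succ(op(6, succ(plus(N, c)))) = succ(op(6, V)).
Decompose op/2: 6 = 6,  op(N, one) = N.
Delete trivial equation 6 = 6.
Occurs check fails: N occurs in op(N, one); the equation N = op(N, one) has no finite solution.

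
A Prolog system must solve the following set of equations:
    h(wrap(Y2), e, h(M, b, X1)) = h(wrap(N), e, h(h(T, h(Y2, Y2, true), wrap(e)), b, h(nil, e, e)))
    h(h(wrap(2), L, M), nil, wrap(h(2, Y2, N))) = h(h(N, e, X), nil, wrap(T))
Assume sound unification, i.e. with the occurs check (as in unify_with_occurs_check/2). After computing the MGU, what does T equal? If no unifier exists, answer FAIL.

Decompose h/3: wrap(Y2) = wrap(N),  e = e,  h(M, b, X1) = h(h(T, h(Y2, Y2, true), wrap(e)), b, h(nil, e, e)).
Decompose wrap/1: Y2 = N.
Bind Y2 := N; substituting into the 2 remaining equations that mention Y2 gives: h(M, b, X1) = h(h(T, h(N, N, true), wrap(e)), b, h(nil, e, e)),  h(h(wrap(2), L, M), nil, wrap(h(2, N, N))) = h(h(N, e, X), nil, wrap(T)).
Delete trivial equation e = e.
Decompose h/3: M = h(T, h(N, N, true), wrap(e)),  b = b,  X1 = h(nil, e, e).
Bind M := h(T, h(N, N, true), wrap(e)); substituting into the one remaining equation that mentions M gives: h(h(wrap(2), L, h(T, h(N, N, true), wrap(e))), nil, wrap(h(2, N, N))) = h(h(N, e, X), nil, wrap(T)).
Delete trivial equation b = b.
Bind X1 := h(nil, e, e); no other remaining equation mentions X1.
Decompose h/3: h(wrap(2), L, h(T, h(N, N, true), wrap(e))) = h(N, e, X),  nil = nil,  wrap(h(2, N, N)) = wrap(T).
Decompose h/3: wrap(2) = N,  L = e,  h(T, h(N, N, true), wrap(e)) = X.
Bind N := wrap(2); substituting into the 2 remaining equations that mention N gives: h(T, h(wrap(2), wrap(2), true), wrap(e)) = X,  wrap(h(2, wrap(2), wrap(2))) = wrap(T). Substituting into the earlier bindings gives Y2 := wrap(2), M := h(T, h(wrap(2), wrap(2), true), wrap(e)).
Bind L := e; no other remaining equation mentions L.
Bind X := h(T, h(wrap(2), wrap(2), true), wrap(e)); no other remaining equation mentions X.
Delete trivial equation nil = nil.
Decompose wrap/1: h(2, wrap(2), wrap(2)) = T.
Bind T := h(2, wrap(2), wrap(2)). Substituting into the earlier bindings gives M := h(h(2, wrap(2), wrap(2)), h(wrap(2), wrap(2), true), wrap(e)), X := h(h(2, wrap(2), wrap(2)), h(wrap(2), wrap(2), true), wrap(e)).
MGU = { Y2 ↦ wrap(2), M ↦ h(h(2, wrap(2), wrap(2)), h(wrap(2), wrap(2), true), wrap(e)), X1 ↦ h(nil, e, e), N ↦ wrap(2), L ↦ e, X ↦ h(h(2, wrap(2), wrap(2)), h(wrap(2), wrap(2), true), wrap(e)), T ↦ h(2, wrap(2), wrap(2)) }, so T ↦ h(2, wrap(2), wrap(2)).

h(2, wrap(2), wrap(2))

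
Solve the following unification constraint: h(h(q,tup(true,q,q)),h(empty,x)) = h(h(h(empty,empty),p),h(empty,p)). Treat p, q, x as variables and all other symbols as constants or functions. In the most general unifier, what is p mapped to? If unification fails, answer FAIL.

Decompose h/2: h(q,tup(true,q,q)) = h(h(empty,empty),p),  h(empty,x) = h(empty,p).
Decompose h/2: q = h(empty,empty),  tup(true,q,q) = p.
Bind q := h(empty,empty); substituting into the one remaining equation that mentions q gives: tup(true,h(empty,empty),h(empty,empty)) = p.
Bind p := tup(true,h(empty,empty),h(empty,empty)); substituting into the remaining equation gives: h(empty,x) = h(empty,tup(true,h(empty,empty),h(empty,empty))).
Decompose h/2: empty = empty,  x = tup(true,h(empty,empty),h(empty,empty)).
Delete trivial equation empty = empty.
Bind x := tup(true,h(empty,empty),h(empty,empty)).
MGU = { q -> h(empty,empty), p -> tup(true,h(empty,empty),h(empty,empty)), x -> tup(true,h(empty,empty),h(empty,empty)) }, so p -> tup(true,h(empty,empty),h(empty,empty)).

tup(true,h(empty,empty),h(empty,empty))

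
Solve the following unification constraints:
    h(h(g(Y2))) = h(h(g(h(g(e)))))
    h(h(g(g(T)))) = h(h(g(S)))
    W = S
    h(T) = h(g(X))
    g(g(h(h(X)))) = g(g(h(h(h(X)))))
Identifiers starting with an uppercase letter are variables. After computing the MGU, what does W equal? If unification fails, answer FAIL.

FAIL

Decompose h/1: h(g(Y2)) = h(g(h(g(e)))).
Decompose h/1: g(Y2) = g(h(g(e))).
Decompose g/1: Y2 = h(g(e)).
Bind Y2 := h(g(e)); no other remaining equation mentions Y2.
Decompose h/1: h(g(g(T))) = h(g(S)).
Decompose h/1: g(g(T)) = g(S).
Decompose g/1: g(T) = S.
Bind S := g(T); substituting into the one remaining equation that mentions S gives: W = g(T).
Bind W := g(T); no other remaining equation mentions W.
Decompose h/1: T = g(X).
Bind T := g(X); no other remaining equation mentions T. Substituting into the earlier bindings gives S := g(g(X)), W := g(g(X)).
Decompose g/1: g(h(h(X))) = g(h(h(h(X)))).
Decompose g/1: h(h(X)) = h(h(h(X))).
Decompose h/1: h(X) = h(h(X)).
Decompose h/1: X = h(X).
Occurs check fails: X occurs in h(X); the equation X = h(X) has no finite solution.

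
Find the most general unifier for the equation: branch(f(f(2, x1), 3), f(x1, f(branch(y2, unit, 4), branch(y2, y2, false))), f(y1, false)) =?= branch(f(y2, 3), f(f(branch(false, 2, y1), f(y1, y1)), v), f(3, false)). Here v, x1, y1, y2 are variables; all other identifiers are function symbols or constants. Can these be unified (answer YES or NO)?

Decompose branch/3: f(f(2, x1), 3) =?= f(y2, 3),  f(x1, f(branch(y2, unit, 4), branch(y2, y2, false))) =?= f(f(branch(false, 2, y1), f(y1, y1)), v),  f(y1, false) =?= f(3, false).
Decompose f/2: f(2, x1) =?= y2,  3 =?= 3.
Bind y2 := f(2, x1); substituting into the one remaining equation that mentions y2 gives: f(x1, f(branch(f(2, x1), unit, 4), branch(f(2, x1), f(2, x1), false))) =?= f(f(branch(false, 2, y1), f(y1, y1)), v).
Delete trivial equation 3 =?= 3.
Decompose f/2: x1 =?= f(branch(false, 2, y1), f(y1, y1)),  f(branch(f(2, x1), unit, 4), branch(f(2, x1), f(2, x1), false)) =?= v.
Bind x1 := f(branch(false, 2, y1), f(y1, y1)); substituting into the one remaining equation that mentions x1 gives: f(branch(f(2, f(branch(false, 2, y1), f(y1, y1))), unit, 4), branch(f(2, f(branch(false, 2, y1), f(y1, y1))), f(2, f(branch(false, 2, y1), f(y1, y1))), false)) =?= v. Substituting into the earlier binding gives y2 := f(2, f(branch(false, 2, y1), f(y1, y1))).
Bind v := f(branch(f(2, f(branch(false, 2, y1), f(y1, y1))), unit, 4), branch(f(2, f(branch(false, 2, y1), f(y1, y1))), f(2, f(branch(false, 2, y1), f(y1, y1))), false)); no other remaining equation mentions v.
Decompose f/2: y1 =?= 3,  false =?= false.
Bind y1 := 3; no other remaining equation mentions y1. Substituting into the earlier bindings gives y2 := f(2, f(branch(false, 2, 3), f(3, 3))), x1 := f(branch(false, 2, 3), f(3, 3)), v := f(branch(f(2, f(branch(false, 2, 3), f(3, 3))), unit, 4), branch(f(2, f(branch(false, 2, 3), f(3, 3))), f(2, f(branch(false, 2, 3), f(3, 3))), false)).
Delete trivial equation false =?= false.
No equations remain and no clash or occurs-check failure arose, so a unifier exists.

YES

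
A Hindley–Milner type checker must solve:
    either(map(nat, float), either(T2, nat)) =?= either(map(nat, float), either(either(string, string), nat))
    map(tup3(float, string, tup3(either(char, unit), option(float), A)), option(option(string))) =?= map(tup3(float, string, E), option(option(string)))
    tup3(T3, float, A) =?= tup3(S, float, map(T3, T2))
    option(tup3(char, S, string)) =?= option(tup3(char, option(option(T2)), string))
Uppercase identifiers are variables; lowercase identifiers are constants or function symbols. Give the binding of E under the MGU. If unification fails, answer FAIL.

tup3(either(char, unit), option(float), map(option(option(either(string, string))), either(string, string)))

Decompose either/2: map(nat, float) =?= map(nat, float),  either(T2, nat) =?= either(either(string, string), nat).
Delete trivial equation map(nat, float) =?= map(nat, float).
Decompose either/2: T2 =?= either(string, string),  nat =?= nat.
Bind T2 := either(string, string); substituting into the 2 remaining equations that mention T2 gives: tup3(T3, float, A) =?= tup3(S, float, map(T3, either(string, string))),  option(tup3(char, S, string)) =?= option(tup3(char, option(option(either(string, string))), string)).
Delete trivial equation nat =?= nat.
Decompose map/2: tup3(float, string, tup3(either(char, unit), option(float), A)) =?= tup3(float, string, E),  option(option(string)) =?= option(option(string)).
Decompose tup3/3: float =?= float,  string =?= string,  tup3(either(char, unit), option(float), A) =?= E.
Delete trivial equation float =?= float.
Delete trivial equation string =?= string.
Bind E := tup3(either(char, unit), option(float), A); no other remaining equation mentions E.
Delete trivial equation option(option(string)) =?= option(option(string)).
Decompose tup3/3: T3 =?= S,  float =?= float,  A =?= map(T3, either(string, string)).
Bind T3 := S; substituting into the one remaining equation that mentions T3 gives: A =?= map(S, either(string, string)).
Delete trivial equation float =?= float.
Bind A := map(S, either(string, string)); no other remaining equation mentions A. Substituting into the earlier binding gives E := tup3(either(char, unit), option(float), map(S, either(string, string))).
Decompose option/1: tup3(char, S, string) =?= tup3(char, option(option(either(string, string))), string).
Decompose tup3/3: char =?= char,  S =?= option(option(either(string, string))),  string =?= string.
Delete trivial equation char =?= char.
Bind S := option(option(either(string, string))); no other remaining equation mentions S. Substituting into the earlier bindings gives E := tup3(either(char, unit), option(float), map(option(option(either(string, string))), either(string, string))), T3 := option(option(either(string, string))), A := map(option(option(either(string, string))), either(string, string)).
Delete trivial equation string =?= string.
MGU = { T2 -> either(string, string), E -> tup3(either(char, unit), option(float), map(option(option(either(string, string))), either(string, string))), T3 -> option(option(either(string, string))), A -> map(option(option(either(string, string))), either(string, string)), S -> option(option(either(string, string))) }, so E -> tup3(either(char, unit), option(float), map(option(option(either(string, string))), either(string, string))).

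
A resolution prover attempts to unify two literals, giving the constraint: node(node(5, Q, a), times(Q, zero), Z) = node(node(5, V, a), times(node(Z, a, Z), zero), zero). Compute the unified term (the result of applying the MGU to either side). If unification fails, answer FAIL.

Decompose node/3: node(5, Q, a) = node(5, V, a),  times(Q, zero) = times(node(Z, a, Z), zero),  Z = zero.
Decompose node/3: 5 = 5,  Q = V,  a = a.
Delete trivial equation 5 = 5.
Bind Q := V; substituting into the one remaining equation that mentions Q gives: times(V, zero) = times(node(Z, a, Z), zero).
Delete trivial equation a = a.
Decompose times/2: V = node(Z, a, Z),  zero = zero.
Bind V := node(Z, a, Z); no other remaining equation mentions V. Substituting into the earlier binding gives Q := node(Z, a, Z).
Delete trivial equation zero = zero.
Bind Z := zero. Substituting into the earlier bindings gives Q := node(zero, a, zero), V := node(zero, a, zero).
Applying the MGU to either side gives node(node(5, node(zero, a, zero), a), times(node(zero, a, zero), zero), zero).

node(node(5, node(zero, a, zero), a), times(node(zero, a, zero), zero), zero)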